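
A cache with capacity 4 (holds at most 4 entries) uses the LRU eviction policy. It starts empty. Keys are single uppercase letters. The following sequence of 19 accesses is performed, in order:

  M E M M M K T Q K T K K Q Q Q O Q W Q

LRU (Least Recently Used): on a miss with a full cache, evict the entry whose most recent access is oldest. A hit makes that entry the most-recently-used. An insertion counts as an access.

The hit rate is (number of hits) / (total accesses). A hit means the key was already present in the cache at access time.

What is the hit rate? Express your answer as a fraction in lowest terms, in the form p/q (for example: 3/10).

LRU simulation (capacity=4):
  1. access M: MISS. Cache (LRU->MRU): [M]
  2. access E: MISS. Cache (LRU->MRU): [M E]
  3. access M: HIT. Cache (LRU->MRU): [E M]
  4. access M: HIT. Cache (LRU->MRU): [E M]
  5. access M: HIT. Cache (LRU->MRU): [E M]
  6. access K: MISS. Cache (LRU->MRU): [E M K]
  7. access T: MISS. Cache (LRU->MRU): [E M K T]
  8. access Q: MISS, evict E. Cache (LRU->MRU): [M K T Q]
  9. access K: HIT. Cache (LRU->MRU): [M T Q K]
  10. access T: HIT. Cache (LRU->MRU): [M Q K T]
  11. access K: HIT. Cache (LRU->MRU): [M Q T K]
  12. access K: HIT. Cache (LRU->MRU): [M Q T K]
  13. access Q: HIT. Cache (LRU->MRU): [M T K Q]
  14. access Q: HIT. Cache (LRU->MRU): [M T K Q]
  15. access Q: HIT. Cache (LRU->MRU): [M T K Q]
  16. access O: MISS, evict M. Cache (LRU->MRU): [T K Q O]
  17. access Q: HIT. Cache (LRU->MRU): [T K O Q]
  18. access W: MISS, evict T. Cache (LRU->MRU): [K O Q W]
  19. access Q: HIT. Cache (LRU->MRU): [K O W Q]
Total: 12 hits, 7 misses, 3 evictions

Hit rate = 12/19

Answer: 12/19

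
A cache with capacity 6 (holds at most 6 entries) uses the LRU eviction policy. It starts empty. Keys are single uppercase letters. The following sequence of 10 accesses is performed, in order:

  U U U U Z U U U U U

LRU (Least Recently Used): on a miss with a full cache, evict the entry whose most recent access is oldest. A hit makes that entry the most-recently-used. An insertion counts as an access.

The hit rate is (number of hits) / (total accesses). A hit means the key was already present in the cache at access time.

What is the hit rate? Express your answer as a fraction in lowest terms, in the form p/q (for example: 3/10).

LRU simulation (capacity=6):
  1. access U: MISS. Cache (LRU->MRU): [U]
  2. access U: HIT. Cache (LRU->MRU): [U]
  3. access U: HIT. Cache (LRU->MRU): [U]
  4. access U: HIT. Cache (LRU->MRU): [U]
  5. access Z: MISS. Cache (LRU->MRU): [U Z]
  6. access U: HIT. Cache (LRU->MRU): [Z U]
  7. access U: HIT. Cache (LRU->MRU): [Z U]
  8. access U: HIT. Cache (LRU->MRU): [Z U]
  9. access U: HIT. Cache (LRU->MRU): [Z U]
  10. access U: HIT. Cache (LRU->MRU): [Z U]
Total: 8 hits, 2 misses, 0 evictions

Hit rate = 8/10 = 4/5

Answer: 4/5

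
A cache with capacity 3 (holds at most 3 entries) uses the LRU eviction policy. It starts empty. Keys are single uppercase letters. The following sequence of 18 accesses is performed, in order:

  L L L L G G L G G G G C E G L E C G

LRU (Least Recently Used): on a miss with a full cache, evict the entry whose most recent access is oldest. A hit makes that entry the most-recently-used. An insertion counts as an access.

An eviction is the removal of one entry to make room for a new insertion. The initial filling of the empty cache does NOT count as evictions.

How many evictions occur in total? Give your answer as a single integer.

LRU simulation (capacity=3):
  1. access L: MISS. Cache (LRU->MRU): [L]
  2. access L: HIT. Cache (LRU->MRU): [L]
  3. access L: HIT. Cache (LRU->MRU): [L]
  4. access L: HIT. Cache (LRU->MRU): [L]
  5. access G: MISS. Cache (LRU->MRU): [L G]
  6. access G: HIT. Cache (LRU->MRU): [L G]
  7. access L: HIT. Cache (LRU->MRU): [G L]
  8. access G: HIT. Cache (LRU->MRU): [L G]
  9. access G: HIT. Cache (LRU->MRU): [L G]
  10. access G: HIT. Cache (LRU->MRU): [L G]
  11. access G: HIT. Cache (LRU->MRU): [L G]
  12. access C: MISS. Cache (LRU->MRU): [L G C]
  13. access E: MISS, evict L. Cache (LRU->MRU): [G C E]
  14. access G: HIT. Cache (LRU->MRU): [C E G]
  15. access L: MISS, evict C. Cache (LRU->MRU): [E G L]
  16. access E: HIT. Cache (LRU->MRU): [G L E]
  17. access C: MISS, evict G. Cache (LRU->MRU): [L E C]
  18. access G: MISS, evict L. Cache (LRU->MRU): [E C G]
Total: 11 hits, 7 misses, 4 evictions

Answer: 4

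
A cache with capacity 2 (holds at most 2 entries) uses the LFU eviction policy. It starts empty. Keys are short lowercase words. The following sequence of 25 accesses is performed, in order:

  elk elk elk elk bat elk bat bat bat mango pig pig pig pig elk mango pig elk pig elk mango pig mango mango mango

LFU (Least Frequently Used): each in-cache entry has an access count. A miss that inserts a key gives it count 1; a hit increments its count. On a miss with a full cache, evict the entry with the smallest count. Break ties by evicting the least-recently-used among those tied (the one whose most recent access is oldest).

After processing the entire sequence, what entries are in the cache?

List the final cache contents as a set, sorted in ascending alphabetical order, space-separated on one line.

LFU simulation (capacity=2):
  1. access elk: MISS. Cache: [elk(c=1)]
  2. access elk: HIT, count now 2. Cache: [elk(c=2)]
  3. access elk: HIT, count now 3. Cache: [elk(c=3)]
  4. access elk: HIT, count now 4. Cache: [elk(c=4)]
  5. access bat: MISS. Cache: [bat(c=1) elk(c=4)]
  6. access elk: HIT, count now 5. Cache: [bat(c=1) elk(c=5)]
  7. access bat: HIT, count now 2. Cache: [bat(c=2) elk(c=5)]
  8. access bat: HIT, count now 3. Cache: [bat(c=3) elk(c=5)]
  9. access bat: HIT, count now 4. Cache: [bat(c=4) elk(c=5)]
  10. access mango: MISS, evict bat(c=4). Cache: [mango(c=1) elk(c=5)]
  11. access pig: MISS, evict mango(c=1). Cache: [pig(c=1) elk(c=5)]
  12. access pig: HIT, count now 2. Cache: [pig(c=2) elk(c=5)]
  13. access pig: HIT, count now 3. Cache: [pig(c=3) elk(c=5)]
  14. access pig: HIT, count now 4. Cache: [pig(c=4) elk(c=5)]
  15. access elk: HIT, count now 6. Cache: [pig(c=4) elk(c=6)]
  16. access mango: MISS, evict pig(c=4). Cache: [mango(c=1) elk(c=6)]
  17. access pig: MISS, evict mango(c=1). Cache: [pig(c=1) elk(c=6)]
  18. access elk: HIT, count now 7. Cache: [pig(c=1) elk(c=7)]
  19. access pig: HIT, count now 2. Cache: [pig(c=2) elk(c=7)]
  20. access elk: HIT, count now 8. Cache: [pig(c=2) elk(c=8)]
  21. access mango: MISS, evict pig(c=2). Cache: [mango(c=1) elk(c=8)]
  22. access pig: MISS, evict mango(c=1). Cache: [pig(c=1) elk(c=8)]
  23. access mango: MISS, evict pig(c=1). Cache: [mango(c=1) elk(c=8)]
  24. access mango: HIT, count now 2. Cache: [mango(c=2) elk(c=8)]
  25. access mango: HIT, count now 3. Cache: [mango(c=3) elk(c=8)]
Total: 16 hits, 9 misses, 7 evictions

Answer: elk mango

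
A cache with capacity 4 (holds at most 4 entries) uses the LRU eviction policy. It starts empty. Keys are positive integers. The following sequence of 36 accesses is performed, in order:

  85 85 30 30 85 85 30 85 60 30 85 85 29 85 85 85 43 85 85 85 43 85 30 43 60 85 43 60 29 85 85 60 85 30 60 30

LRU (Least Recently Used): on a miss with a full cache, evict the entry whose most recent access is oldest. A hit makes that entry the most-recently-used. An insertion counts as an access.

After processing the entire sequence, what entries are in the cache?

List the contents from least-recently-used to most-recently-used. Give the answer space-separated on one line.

Answer: 29 85 60 30

Derivation:
LRU simulation (capacity=4):
  1. access 85: MISS. Cache (LRU->MRU): [85]
  2. access 85: HIT. Cache (LRU->MRU): [85]
  3. access 30: MISS. Cache (LRU->MRU): [85 30]
  4. access 30: HIT. Cache (LRU->MRU): [85 30]
  5. access 85: HIT. Cache (LRU->MRU): [30 85]
  6. access 85: HIT. Cache (LRU->MRU): [30 85]
  7. access 30: HIT. Cache (LRU->MRU): [85 30]
  8. access 85: HIT. Cache (LRU->MRU): [30 85]
  9. access 60: MISS. Cache (LRU->MRU): [30 85 60]
  10. access 30: HIT. Cache (LRU->MRU): [85 60 30]
  11. access 85: HIT. Cache (LRU->MRU): [60 30 85]
  12. access 85: HIT. Cache (LRU->MRU): [60 30 85]
  13. access 29: MISS. Cache (LRU->MRU): [60 30 85 29]
  14. access 85: HIT. Cache (LRU->MRU): [60 30 29 85]
  15. access 85: HIT. Cache (LRU->MRU): [60 30 29 85]
  16. access 85: HIT. Cache (LRU->MRU): [60 30 29 85]
  17. access 43: MISS, evict 60. Cache (LRU->MRU): [30 29 85 43]
  18. access 85: HIT. Cache (LRU->MRU): [30 29 43 85]
  19. access 85: HIT. Cache (LRU->MRU): [30 29 43 85]
  20. access 85: HIT. Cache (LRU->MRU): [30 29 43 85]
  21. access 43: HIT. Cache (LRU->MRU): [30 29 85 43]
  22. access 85: HIT. Cache (LRU->MRU): [30 29 43 85]
  23. access 30: HIT. Cache (LRU->MRU): [29 43 85 30]
  24. access 43: HIT. Cache (LRU->MRU): [29 85 30 43]
  25. access 60: MISS, evict 29. Cache (LRU->MRU): [85 30 43 60]
  26. access 85: HIT. Cache (LRU->MRU): [30 43 60 85]
  27. access 43: HIT. Cache (LRU->MRU): [30 60 85 43]
  28. access 60: HIT. Cache (LRU->MRU): [30 85 43 60]
  29. access 29: MISS, evict 30. Cache (LRU->MRU): [85 43 60 29]
  30. access 85: HIT. Cache (LRU->MRU): [43 60 29 85]
  31. access 85: HIT. Cache (LRU->MRU): [43 60 29 85]
  32. access 60: HIT. Cache (LRU->MRU): [43 29 85 60]
  33. access 85: HIT. Cache (LRU->MRU): [43 29 60 85]
  34. access 30: MISS, evict 43. Cache (LRU->MRU): [29 60 85 30]
  35. access 60: HIT. Cache (LRU->MRU): [29 85 30 60]
  36. access 30: HIT. Cache (LRU->MRU): [29 85 60 30]
Total: 28 hits, 8 misses, 4 evictions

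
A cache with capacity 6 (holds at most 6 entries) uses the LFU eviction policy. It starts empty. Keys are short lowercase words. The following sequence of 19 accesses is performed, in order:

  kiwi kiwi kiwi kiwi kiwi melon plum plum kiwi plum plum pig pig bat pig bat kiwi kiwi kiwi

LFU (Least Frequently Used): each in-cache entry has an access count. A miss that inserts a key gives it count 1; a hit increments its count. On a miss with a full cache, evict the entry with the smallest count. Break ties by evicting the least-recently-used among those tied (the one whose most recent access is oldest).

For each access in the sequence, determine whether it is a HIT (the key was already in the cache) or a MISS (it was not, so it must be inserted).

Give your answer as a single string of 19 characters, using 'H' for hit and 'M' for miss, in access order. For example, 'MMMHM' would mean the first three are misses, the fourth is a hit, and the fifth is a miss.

Answer: MHHHHMMHHHHMHMHHHHH

Derivation:
LFU simulation (capacity=6):
  1. access kiwi: MISS. Cache: [kiwi(c=1)]
  2. access kiwi: HIT, count now 2. Cache: [kiwi(c=2)]
  3. access kiwi: HIT, count now 3. Cache: [kiwi(c=3)]
  4. access kiwi: HIT, count now 4. Cache: [kiwi(c=4)]
  5. access kiwi: HIT, count now 5. Cache: [kiwi(c=5)]
  6. access melon: MISS. Cache: [melon(c=1) kiwi(c=5)]
  7. access plum: MISS. Cache: [melon(c=1) plum(c=1) kiwi(c=5)]
  8. access plum: HIT, count now 2. Cache: [melon(c=1) plum(c=2) kiwi(c=5)]
  9. access kiwi: HIT, count now 6. Cache: [melon(c=1) plum(c=2) kiwi(c=6)]
  10. access plum: HIT, count now 3. Cache: [melon(c=1) plum(c=3) kiwi(c=6)]
  11. access plum: HIT, count now 4. Cache: [melon(c=1) plum(c=4) kiwi(c=6)]
  12. access pig: MISS. Cache: [melon(c=1) pig(c=1) plum(c=4) kiwi(c=6)]
  13. access pig: HIT, count now 2. Cache: [melon(c=1) pig(c=2) plum(c=4) kiwi(c=6)]
  14. access bat: MISS. Cache: [melon(c=1) bat(c=1) pig(c=2) plum(c=4) kiwi(c=6)]
  15. access pig: HIT, count now 3. Cache: [melon(c=1) bat(c=1) pig(c=3) plum(c=4) kiwi(c=6)]
  16. access bat: HIT, count now 2. Cache: [melon(c=1) bat(c=2) pig(c=3) plum(c=4) kiwi(c=6)]
  17. access kiwi: HIT, count now 7. Cache: [melon(c=1) bat(c=2) pig(c=3) plum(c=4) kiwi(c=7)]
  18. access kiwi: HIT, count now 8. Cache: [melon(c=1) bat(c=2) pig(c=3) plum(c=4) kiwi(c=8)]
  19. access kiwi: HIT, count now 9. Cache: [melon(c=1) bat(c=2) pig(c=3) plum(c=4) kiwi(c=9)]
Total: 14 hits, 5 misses, 0 evictions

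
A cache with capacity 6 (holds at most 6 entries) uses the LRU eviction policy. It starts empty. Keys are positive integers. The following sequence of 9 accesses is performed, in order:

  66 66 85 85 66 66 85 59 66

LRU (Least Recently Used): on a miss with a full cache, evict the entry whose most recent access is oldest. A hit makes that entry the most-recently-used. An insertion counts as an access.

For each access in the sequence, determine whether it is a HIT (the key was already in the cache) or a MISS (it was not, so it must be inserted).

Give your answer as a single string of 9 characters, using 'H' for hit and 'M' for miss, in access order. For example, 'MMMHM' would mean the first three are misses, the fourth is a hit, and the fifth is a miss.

Answer: MHMHHHHMH

Derivation:
LRU simulation (capacity=6):
  1. access 66: MISS. Cache (LRU->MRU): [66]
  2. access 66: HIT. Cache (LRU->MRU): [66]
  3. access 85: MISS. Cache (LRU->MRU): [66 85]
  4. access 85: HIT. Cache (LRU->MRU): [66 85]
  5. access 66: HIT. Cache (LRU->MRU): [85 66]
  6. access 66: HIT. Cache (LRU->MRU): [85 66]
  7. access 85: HIT. Cache (LRU->MRU): [66 85]
  8. access 59: MISS. Cache (LRU->MRU): [66 85 59]
  9. access 66: HIT. Cache (LRU->MRU): [85 59 66]
Total: 6 hits, 3 misses, 0 evictions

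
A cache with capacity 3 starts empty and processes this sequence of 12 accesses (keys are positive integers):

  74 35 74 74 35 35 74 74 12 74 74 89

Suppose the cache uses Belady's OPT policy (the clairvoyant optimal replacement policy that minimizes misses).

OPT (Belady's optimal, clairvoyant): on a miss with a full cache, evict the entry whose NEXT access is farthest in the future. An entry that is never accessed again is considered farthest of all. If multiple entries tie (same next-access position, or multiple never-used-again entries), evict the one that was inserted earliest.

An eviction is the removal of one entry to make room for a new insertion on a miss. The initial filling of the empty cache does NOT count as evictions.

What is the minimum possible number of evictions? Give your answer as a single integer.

OPT (Belady) simulation (capacity=3):
  1. access 74: MISS. Cache: [74]
  2. access 35: MISS. Cache: [74 35]
  3. access 74: HIT. Next use of 74: step 4. Cache: [74 35]
  4. access 74: HIT. Next use of 74: step 7. Cache: [74 35]
  5. access 35: HIT. Next use of 35: step 6. Cache: [74 35]
  6. access 35: HIT. Next use of 35: never. Cache: [74 35]
  7. access 74: HIT. Next use of 74: step 8. Cache: [74 35]
  8. access 74: HIT. Next use of 74: step 10. Cache: [74 35]
  9. access 12: MISS. Cache: [74 35 12]
  10. access 74: HIT. Next use of 74: step 11. Cache: [74 35 12]
  11. access 74: HIT. Next use of 74: never. Cache: [74 35 12]
  12. access 89: MISS, evict 74 (next use: never). Cache: [35 12 89]
Total: 8 hits, 4 misses, 1 evictions

Answer: 1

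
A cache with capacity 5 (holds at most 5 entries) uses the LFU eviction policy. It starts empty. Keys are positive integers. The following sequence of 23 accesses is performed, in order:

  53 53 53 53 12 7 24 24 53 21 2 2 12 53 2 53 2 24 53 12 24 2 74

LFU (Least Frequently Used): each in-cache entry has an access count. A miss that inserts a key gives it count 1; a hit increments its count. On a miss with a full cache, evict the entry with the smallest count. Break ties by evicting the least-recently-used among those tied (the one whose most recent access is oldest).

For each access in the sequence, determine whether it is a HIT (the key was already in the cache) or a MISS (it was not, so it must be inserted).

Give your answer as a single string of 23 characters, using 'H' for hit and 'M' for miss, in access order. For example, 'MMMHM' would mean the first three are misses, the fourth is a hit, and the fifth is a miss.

Answer: MHHHMMMHHMMHMHHHHHHHHHM

Derivation:
LFU simulation (capacity=5):
  1. access 53: MISS. Cache: [53(c=1)]
  2. access 53: HIT, count now 2. Cache: [53(c=2)]
  3. access 53: HIT, count now 3. Cache: [53(c=3)]
  4. access 53: HIT, count now 4. Cache: [53(c=4)]
  5. access 12: MISS. Cache: [12(c=1) 53(c=4)]
  6. access 7: MISS. Cache: [12(c=1) 7(c=1) 53(c=4)]
  7. access 24: MISS. Cache: [12(c=1) 7(c=1) 24(c=1) 53(c=4)]
  8. access 24: HIT, count now 2. Cache: [12(c=1) 7(c=1) 24(c=2) 53(c=4)]
  9. access 53: HIT, count now 5. Cache: [12(c=1) 7(c=1) 24(c=2) 53(c=5)]
  10. access 21: MISS. Cache: [12(c=1) 7(c=1) 21(c=1) 24(c=2) 53(c=5)]
  11. access 2: MISS, evict 12(c=1). Cache: [7(c=1) 21(c=1) 2(c=1) 24(c=2) 53(c=5)]
  12. access 2: HIT, count now 2. Cache: [7(c=1) 21(c=1) 24(c=2) 2(c=2) 53(c=5)]
  13. access 12: MISS, evict 7(c=1). Cache: [21(c=1) 12(c=1) 24(c=2) 2(c=2) 53(c=5)]
  14. access 53: HIT, count now 6. Cache: [21(c=1) 12(c=1) 24(c=2) 2(c=2) 53(c=6)]
  15. access 2: HIT, count now 3. Cache: [21(c=1) 12(c=1) 24(c=2) 2(c=3) 53(c=6)]
  16. access 53: HIT, count now 7. Cache: [21(c=1) 12(c=1) 24(c=2) 2(c=3) 53(c=7)]
  17. access 2: HIT, count now 4. Cache: [21(c=1) 12(c=1) 24(c=2) 2(c=4) 53(c=7)]
  18. access 24: HIT, count now 3. Cache: [21(c=1) 12(c=1) 24(c=3) 2(c=4) 53(c=7)]
  19. access 53: HIT, count now 8. Cache: [21(c=1) 12(c=1) 24(c=3) 2(c=4) 53(c=8)]
  20. access 12: HIT, count now 2. Cache: [21(c=1) 12(c=2) 24(c=3) 2(c=4) 53(c=8)]
  21. access 24: HIT, count now 4. Cache: [21(c=1) 12(c=2) 2(c=4) 24(c=4) 53(c=8)]
  22. access 2: HIT, count now 5. Cache: [21(c=1) 12(c=2) 24(c=4) 2(c=5) 53(c=8)]
  23. access 74: MISS, evict 21(c=1). Cache: [74(c=1) 12(c=2) 24(c=4) 2(c=5) 53(c=8)]
Total: 15 hits, 8 misses, 3 evictions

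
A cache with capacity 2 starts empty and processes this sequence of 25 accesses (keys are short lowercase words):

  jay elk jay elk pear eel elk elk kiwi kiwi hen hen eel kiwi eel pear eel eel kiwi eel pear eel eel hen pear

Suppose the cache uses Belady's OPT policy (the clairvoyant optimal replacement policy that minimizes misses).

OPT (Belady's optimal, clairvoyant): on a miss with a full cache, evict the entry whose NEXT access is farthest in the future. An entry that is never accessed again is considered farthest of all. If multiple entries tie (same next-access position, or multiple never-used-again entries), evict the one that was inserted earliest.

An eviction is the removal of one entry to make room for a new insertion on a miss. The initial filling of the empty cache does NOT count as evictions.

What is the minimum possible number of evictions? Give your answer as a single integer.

OPT (Belady) simulation (capacity=2):
  1. access jay: MISS. Cache: [jay]
  2. access elk: MISS. Cache: [jay elk]
  3. access jay: HIT. Next use of jay: never. Cache: [jay elk]
  4. access elk: HIT. Next use of elk: step 7. Cache: [jay elk]
  5. access pear: MISS, evict jay (next use: never). Cache: [elk pear]
  6. access eel: MISS, evict pear (next use: step 16). Cache: [elk eel]
  7. access elk: HIT. Next use of elk: step 8. Cache: [elk eel]
  8. access elk: HIT. Next use of elk: never. Cache: [elk eel]
  9. access kiwi: MISS, evict elk (next use: never). Cache: [eel kiwi]
  10. access kiwi: HIT. Next use of kiwi: step 14. Cache: [eel kiwi]
  11. access hen: MISS, evict kiwi (next use: step 14). Cache: [eel hen]
  12. access hen: HIT. Next use of hen: step 24. Cache: [eel hen]
  13. access eel: HIT. Next use of eel: step 15. Cache: [eel hen]
  14. access kiwi: MISS, evict hen (next use: step 24). Cache: [eel kiwi]
  15. access eel: HIT. Next use of eel: step 17. Cache: [eel kiwi]
  16. access pear: MISS, evict kiwi (next use: step 19). Cache: [eel pear]
  17. access eel: HIT. Next use of eel: step 18. Cache: [eel pear]
  18. access eel: HIT. Next use of eel: step 20. Cache: [eel pear]
  19. access kiwi: MISS, evict pear (next use: step 21). Cache: [eel kiwi]
  20. access eel: HIT. Next use of eel: step 22. Cache: [eel kiwi]
  21. access pear: MISS, evict kiwi (next use: never). Cache: [eel pear]
  22. access eel: HIT. Next use of eel: step 23. Cache: [eel pear]
  23. access eel: HIT. Next use of eel: never. Cache: [eel pear]
  24. access hen: MISS, evict eel (next use: never). Cache: [pear hen]
  25. access pear: HIT. Next use of pear: never. Cache: [pear hen]
Total: 14 hits, 11 misses, 9 evictions

Answer: 9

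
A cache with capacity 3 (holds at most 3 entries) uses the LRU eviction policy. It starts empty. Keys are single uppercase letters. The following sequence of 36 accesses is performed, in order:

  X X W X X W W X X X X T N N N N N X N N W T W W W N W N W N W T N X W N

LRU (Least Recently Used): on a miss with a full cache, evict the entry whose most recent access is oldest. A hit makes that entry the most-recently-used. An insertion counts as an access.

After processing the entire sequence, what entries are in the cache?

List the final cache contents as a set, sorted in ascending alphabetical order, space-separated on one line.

LRU simulation (capacity=3):
  1. access X: MISS. Cache (LRU->MRU): [X]
  2. access X: HIT. Cache (LRU->MRU): [X]
  3. access W: MISS. Cache (LRU->MRU): [X W]
  4. access X: HIT. Cache (LRU->MRU): [W X]
  5. access X: HIT. Cache (LRU->MRU): [W X]
  6. access W: HIT. Cache (LRU->MRU): [X W]
  7. access W: HIT. Cache (LRU->MRU): [X W]
  8. access X: HIT. Cache (LRU->MRU): [W X]
  9. access X: HIT. Cache (LRU->MRU): [W X]
  10. access X: HIT. Cache (LRU->MRU): [W X]
  11. access X: HIT. Cache (LRU->MRU): [W X]
  12. access T: MISS. Cache (LRU->MRU): [W X T]
  13. access N: MISS, evict W. Cache (LRU->MRU): [X T N]
  14. access N: HIT. Cache (LRU->MRU): [X T N]
  15. access N: HIT. Cache (LRU->MRU): [X T N]
  16. access N: HIT. Cache (LRU->MRU): [X T N]
  17. access N: HIT. Cache (LRU->MRU): [X T N]
  18. access X: HIT. Cache (LRU->MRU): [T N X]
  19. access N: HIT. Cache (LRU->MRU): [T X N]
  20. access N: HIT. Cache (LRU->MRU): [T X N]
  21. access W: MISS, evict T. Cache (LRU->MRU): [X N W]
  22. access T: MISS, evict X. Cache (LRU->MRU): [N W T]
  23. access W: HIT. Cache (LRU->MRU): [N T W]
  24. access W: HIT. Cache (LRU->MRU): [N T W]
  25. access W: HIT. Cache (LRU->MRU): [N T W]
  26. access N: HIT. Cache (LRU->MRU): [T W N]
  27. access W: HIT. Cache (LRU->MRU): [T N W]
  28. access N: HIT. Cache (LRU->MRU): [T W N]
  29. access W: HIT. Cache (LRU->MRU): [T N W]
  30. access N: HIT. Cache (LRU->MRU): [T W N]
  31. access W: HIT. Cache (LRU->MRU): [T N W]
  32. access T: HIT. Cache (LRU->MRU): [N W T]
  33. access N: HIT. Cache (LRU->MRU): [W T N]
  34. access X: MISS, evict W. Cache (LRU->MRU): [T N X]
  35. access W: MISS, evict T. Cache (LRU->MRU): [N X W]
  36. access N: HIT. Cache (LRU->MRU): [X W N]
Total: 28 hits, 8 misses, 5 evictions

Answer: N W X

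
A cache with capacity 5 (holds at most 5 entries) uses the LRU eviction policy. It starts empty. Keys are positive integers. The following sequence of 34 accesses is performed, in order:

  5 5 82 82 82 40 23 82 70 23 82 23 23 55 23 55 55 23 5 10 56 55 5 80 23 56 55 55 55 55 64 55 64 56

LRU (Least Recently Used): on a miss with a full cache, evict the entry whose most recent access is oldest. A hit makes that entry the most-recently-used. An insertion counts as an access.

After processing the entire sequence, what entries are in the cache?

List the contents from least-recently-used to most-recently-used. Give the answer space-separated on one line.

LRU simulation (capacity=5):
  1. access 5: MISS. Cache (LRU->MRU): [5]
  2. access 5: HIT. Cache (LRU->MRU): [5]
  3. access 82: MISS. Cache (LRU->MRU): [5 82]
  4. access 82: HIT. Cache (LRU->MRU): [5 82]
  5. access 82: HIT. Cache (LRU->MRU): [5 82]
  6. access 40: MISS. Cache (LRU->MRU): [5 82 40]
  7. access 23: MISS. Cache (LRU->MRU): [5 82 40 23]
  8. access 82: HIT. Cache (LRU->MRU): [5 40 23 82]
  9. access 70: MISS. Cache (LRU->MRU): [5 40 23 82 70]
  10. access 23: HIT. Cache (LRU->MRU): [5 40 82 70 23]
  11. access 82: HIT. Cache (LRU->MRU): [5 40 70 23 82]
  12. access 23: HIT. Cache (LRU->MRU): [5 40 70 82 23]
  13. access 23: HIT. Cache (LRU->MRU): [5 40 70 82 23]
  14. access 55: MISS, evict 5. Cache (LRU->MRU): [40 70 82 23 55]
  15. access 23: HIT. Cache (LRU->MRU): [40 70 82 55 23]
  16. access 55: HIT. Cache (LRU->MRU): [40 70 82 23 55]
  17. access 55: HIT. Cache (LRU->MRU): [40 70 82 23 55]
  18. access 23: HIT. Cache (LRU->MRU): [40 70 82 55 23]
  19. access 5: MISS, evict 40. Cache (LRU->MRU): [70 82 55 23 5]
  20. access 10: MISS, evict 70. Cache (LRU->MRU): [82 55 23 5 10]
  21. access 56: MISS, evict 82. Cache (LRU->MRU): [55 23 5 10 56]
  22. access 55: HIT. Cache (LRU->MRU): [23 5 10 56 55]
  23. access 5: HIT. Cache (LRU->MRU): [23 10 56 55 5]
  24. access 80: MISS, evict 23. Cache (LRU->MRU): [10 56 55 5 80]
  25. access 23: MISS, evict 10. Cache (LRU->MRU): [56 55 5 80 23]
  26. access 56: HIT. Cache (LRU->MRU): [55 5 80 23 56]
  27. access 55: HIT. Cache (LRU->MRU): [5 80 23 56 55]
  28. access 55: HIT. Cache (LRU->MRU): [5 80 23 56 55]
  29. access 55: HIT. Cache (LRU->MRU): [5 80 23 56 55]
  30. access 55: HIT. Cache (LRU->MRU): [5 80 23 56 55]
  31. access 64: MISS, evict 5. Cache (LRU->MRU): [80 23 56 55 64]
  32. access 55: HIT. Cache (LRU->MRU): [80 23 56 64 55]
  33. access 64: HIT. Cache (LRU->MRU): [80 23 56 55 64]
  34. access 56: HIT. Cache (LRU->MRU): [80 23 55 64 56]
Total: 22 hits, 12 misses, 7 evictions

Answer: 80 23 55 64 56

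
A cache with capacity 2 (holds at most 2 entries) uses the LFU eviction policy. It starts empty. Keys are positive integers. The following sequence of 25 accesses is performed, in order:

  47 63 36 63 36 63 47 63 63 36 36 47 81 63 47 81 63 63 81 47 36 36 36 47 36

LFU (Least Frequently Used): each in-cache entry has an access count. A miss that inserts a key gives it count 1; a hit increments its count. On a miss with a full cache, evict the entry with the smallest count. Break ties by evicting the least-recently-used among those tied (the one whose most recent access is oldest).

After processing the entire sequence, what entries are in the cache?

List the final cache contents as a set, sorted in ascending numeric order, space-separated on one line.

Answer: 36 63

Derivation:
LFU simulation (capacity=2):
  1. access 47: MISS. Cache: [47(c=1)]
  2. access 63: MISS. Cache: [47(c=1) 63(c=1)]
  3. access 36: MISS, evict 47(c=1). Cache: [63(c=1) 36(c=1)]
  4. access 63: HIT, count now 2. Cache: [36(c=1) 63(c=2)]
  5. access 36: HIT, count now 2. Cache: [63(c=2) 36(c=2)]
  6. access 63: HIT, count now 3. Cache: [36(c=2) 63(c=3)]
  7. access 47: MISS, evict 36(c=2). Cache: [47(c=1) 63(c=3)]
  8. access 63: HIT, count now 4. Cache: [47(c=1) 63(c=4)]
  9. access 63: HIT, count now 5. Cache: [47(c=1) 63(c=5)]
  10. access 36: MISS, evict 47(c=1). Cache: [36(c=1) 63(c=5)]
  11. access 36: HIT, count now 2. Cache: [36(c=2) 63(c=5)]
  12. access 47: MISS, evict 36(c=2). Cache: [47(c=1) 63(c=5)]
  13. access 81: MISS, evict 47(c=1). Cache: [81(c=1) 63(c=5)]
  14. access 63: HIT, count now 6. Cache: [81(c=1) 63(c=6)]
  15. access 47: MISS, evict 81(c=1). Cache: [47(c=1) 63(c=6)]
  16. access 81: MISS, evict 47(c=1). Cache: [81(c=1) 63(c=6)]
  17. access 63: HIT, count now 7. Cache: [81(c=1) 63(c=7)]
  18. access 63: HIT, count now 8. Cache: [81(c=1) 63(c=8)]
  19. access 81: HIT, count now 2. Cache: [81(c=2) 63(c=8)]
  20. access 47: MISS, evict 81(c=2). Cache: [47(c=1) 63(c=8)]
  21. access 36: MISS, evict 47(c=1). Cache: [36(c=1) 63(c=8)]
  22. access 36: HIT, count now 2. Cache: [36(c=2) 63(c=8)]
  23. access 36: HIT, count now 3. Cache: [36(c=3) 63(c=8)]
  24. access 47: MISS, evict 36(c=3). Cache: [47(c=1) 63(c=8)]
  25. access 36: MISS, evict 47(c=1). Cache: [36(c=1) 63(c=8)]
Total: 12 hits, 13 misses, 11 evictions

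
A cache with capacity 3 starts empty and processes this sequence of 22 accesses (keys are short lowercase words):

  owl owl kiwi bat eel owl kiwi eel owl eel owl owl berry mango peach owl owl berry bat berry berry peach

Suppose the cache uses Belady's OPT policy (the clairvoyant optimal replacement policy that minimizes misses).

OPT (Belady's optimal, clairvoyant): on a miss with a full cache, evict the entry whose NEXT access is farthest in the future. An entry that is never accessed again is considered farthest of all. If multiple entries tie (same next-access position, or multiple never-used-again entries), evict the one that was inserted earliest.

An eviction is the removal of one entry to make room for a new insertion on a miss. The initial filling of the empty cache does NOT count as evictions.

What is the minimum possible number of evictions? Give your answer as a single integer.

OPT (Belady) simulation (capacity=3):
  1. access owl: MISS. Cache: [owl]
  2. access owl: HIT. Next use of owl: step 6. Cache: [owl]
  3. access kiwi: MISS. Cache: [owl kiwi]
  4. access bat: MISS. Cache: [owl kiwi bat]
  5. access eel: MISS, evict bat (next use: step 19). Cache: [owl kiwi eel]
  6. access owl: HIT. Next use of owl: step 9. Cache: [owl kiwi eel]
  7. access kiwi: HIT. Next use of kiwi: never. Cache: [owl kiwi eel]
  8. access eel: HIT. Next use of eel: step 10. Cache: [owl kiwi eel]
  9. access owl: HIT. Next use of owl: step 11. Cache: [owl kiwi eel]
  10. access eel: HIT. Next use of eel: never. Cache: [owl kiwi eel]
  11. access owl: HIT. Next use of owl: step 12. Cache: [owl kiwi eel]
  12. access owl: HIT. Next use of owl: step 16. Cache: [owl kiwi eel]
  13. access berry: MISS, evict kiwi (next use: never). Cache: [owl eel berry]
  14. access mango: MISS, evict eel (next use: never). Cache: [owl berry mango]
  15. access peach: MISS, evict mango (next use: never). Cache: [owl berry peach]
  16. access owl: HIT. Next use of owl: step 17. Cache: [owl berry peach]
  17. access owl: HIT. Next use of owl: never. Cache: [owl berry peach]
  18. access berry: HIT. Next use of berry: step 20. Cache: [owl berry peach]
  19. access bat: MISS, evict owl (next use: never). Cache: [berry peach bat]
  20. access berry: HIT. Next use of berry: step 21. Cache: [berry peach bat]
  21. access berry: HIT. Next use of berry: never. Cache: [berry peach bat]
  22. access peach: HIT. Next use of peach: never. Cache: [berry peach bat]
Total: 14 hits, 8 misses, 5 evictions

Answer: 5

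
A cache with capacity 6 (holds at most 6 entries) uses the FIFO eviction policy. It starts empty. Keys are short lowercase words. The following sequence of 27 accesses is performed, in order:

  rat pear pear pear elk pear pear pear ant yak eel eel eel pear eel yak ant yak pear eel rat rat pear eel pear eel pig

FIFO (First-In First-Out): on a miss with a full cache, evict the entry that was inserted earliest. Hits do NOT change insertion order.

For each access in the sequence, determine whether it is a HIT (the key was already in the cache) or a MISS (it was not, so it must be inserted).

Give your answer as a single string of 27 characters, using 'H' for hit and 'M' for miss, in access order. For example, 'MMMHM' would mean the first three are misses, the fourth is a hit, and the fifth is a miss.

FIFO simulation (capacity=6):
  1. access rat: MISS. Cache (old->new): [rat]
  2. access pear: MISS. Cache (old->new): [rat pear]
  3. access pear: HIT. Cache (old->new): [rat pear]
  4. access pear: HIT. Cache (old->new): [rat pear]
  5. access elk: MISS. Cache (old->new): [rat pear elk]
  6. access pear: HIT. Cache (old->new): [rat pear elk]
  7. access pear: HIT. Cache (old->new): [rat pear elk]
  8. access pear: HIT. Cache (old->new): [rat pear elk]
  9. access ant: MISS. Cache (old->new): [rat pear elk ant]
  10. access yak: MISS. Cache (old->new): [rat pear elk ant yak]
  11. access eel: MISS. Cache (old->new): [rat pear elk ant yak eel]
  12. access eel: HIT. Cache (old->new): [rat pear elk ant yak eel]
  13. access eel: HIT. Cache (old->new): [rat pear elk ant yak eel]
  14. access pear: HIT. Cache (old->new): [rat pear elk ant yak eel]
  15. access eel: HIT. Cache (old->new): [rat pear elk ant yak eel]
  16. access yak: HIT. Cache (old->new): [rat pear elk ant yak eel]
  17. access ant: HIT. Cache (old->new): [rat pear elk ant yak eel]
  18. access yak: HIT. Cache (old->new): [rat pear elk ant yak eel]
  19. access pear: HIT. Cache (old->new): [rat pear elk ant yak eel]
  20. access eel: HIT. Cache (old->new): [rat pear elk ant yak eel]
  21. access rat: HIT. Cache (old->new): [rat pear elk ant yak eel]
  22. access rat: HIT. Cache (old->new): [rat pear elk ant yak eel]
  23. access pear: HIT. Cache (old->new): [rat pear elk ant yak eel]
  24. access eel: HIT. Cache (old->new): [rat pear elk ant yak eel]
  25. access pear: HIT. Cache (old->new): [rat pear elk ant yak eel]
  26. access eel: HIT. Cache (old->new): [rat pear elk ant yak eel]
  27. access pig: MISS, evict rat. Cache (old->new): [pear elk ant yak eel pig]
Total: 20 hits, 7 misses, 1 evictions

Answer: MMHHMHHHMMMHHHHHHHHHHHHHHHM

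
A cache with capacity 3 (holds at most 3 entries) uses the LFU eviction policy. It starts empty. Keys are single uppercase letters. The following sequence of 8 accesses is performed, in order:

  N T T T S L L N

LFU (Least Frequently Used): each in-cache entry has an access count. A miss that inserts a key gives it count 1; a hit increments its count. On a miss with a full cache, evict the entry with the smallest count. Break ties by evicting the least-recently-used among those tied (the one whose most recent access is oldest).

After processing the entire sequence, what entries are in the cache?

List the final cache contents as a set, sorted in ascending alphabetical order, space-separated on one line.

Answer: L N T

Derivation:
LFU simulation (capacity=3):
  1. access N: MISS. Cache: [N(c=1)]
  2. access T: MISS. Cache: [N(c=1) T(c=1)]
  3. access T: HIT, count now 2. Cache: [N(c=1) T(c=2)]
  4. access T: HIT, count now 3. Cache: [N(c=1) T(c=3)]
  5. access S: MISS. Cache: [N(c=1) S(c=1) T(c=3)]
  6. access L: MISS, evict N(c=1). Cache: [S(c=1) L(c=1) T(c=3)]
  7. access L: HIT, count now 2. Cache: [S(c=1) L(c=2) T(c=3)]
  8. access N: MISS, evict S(c=1). Cache: [N(c=1) L(c=2) T(c=3)]
Total: 3 hits, 5 misses, 2 evictions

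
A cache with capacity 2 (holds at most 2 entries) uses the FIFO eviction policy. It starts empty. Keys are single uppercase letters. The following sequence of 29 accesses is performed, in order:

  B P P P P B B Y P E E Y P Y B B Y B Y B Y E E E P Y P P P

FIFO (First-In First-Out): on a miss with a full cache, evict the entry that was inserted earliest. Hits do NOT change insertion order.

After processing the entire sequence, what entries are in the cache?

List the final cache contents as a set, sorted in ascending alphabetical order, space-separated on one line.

FIFO simulation (capacity=2):
  1. access B: MISS. Cache (old->new): [B]
  2. access P: MISS. Cache (old->new): [B P]
  3. access P: HIT. Cache (old->new): [B P]
  4. access P: HIT. Cache (old->new): [B P]
  5. access P: HIT. Cache (old->new): [B P]
  6. access B: HIT. Cache (old->new): [B P]
  7. access B: HIT. Cache (old->new): [B P]
  8. access Y: MISS, evict B. Cache (old->new): [P Y]
  9. access P: HIT. Cache (old->new): [P Y]
  10. access E: MISS, evict P. Cache (old->new): [Y E]
  11. access E: HIT. Cache (old->new): [Y E]
  12. access Y: HIT. Cache (old->new): [Y E]
  13. access P: MISS, evict Y. Cache (old->new): [E P]
  14. access Y: MISS, evict E. Cache (old->new): [P Y]
  15. access B: MISS, evict P. Cache (old->new): [Y B]
  16. access B: HIT. Cache (old->new): [Y B]
  17. access Y: HIT. Cache (old->new): [Y B]
  18. access B: HIT. Cache (old->new): [Y B]
  19. access Y: HIT. Cache (old->new): [Y B]
  20. access B: HIT. Cache (old->new): [Y B]
  21. access Y: HIT. Cache (old->new): [Y B]
  22. access E: MISS, evict Y. Cache (old->new): [B E]
  23. access E: HIT. Cache (old->new): [B E]
  24. access E: HIT. Cache (old->new): [B E]
  25. access P: MISS, evict B. Cache (old->new): [E P]
  26. access Y: MISS, evict E. Cache (old->new): [P Y]
  27. access P: HIT. Cache (old->new): [P Y]
  28. access P: HIT. Cache (old->new): [P Y]
  29. access P: HIT. Cache (old->new): [P Y]
Total: 19 hits, 10 misses, 8 evictions

Answer: P Y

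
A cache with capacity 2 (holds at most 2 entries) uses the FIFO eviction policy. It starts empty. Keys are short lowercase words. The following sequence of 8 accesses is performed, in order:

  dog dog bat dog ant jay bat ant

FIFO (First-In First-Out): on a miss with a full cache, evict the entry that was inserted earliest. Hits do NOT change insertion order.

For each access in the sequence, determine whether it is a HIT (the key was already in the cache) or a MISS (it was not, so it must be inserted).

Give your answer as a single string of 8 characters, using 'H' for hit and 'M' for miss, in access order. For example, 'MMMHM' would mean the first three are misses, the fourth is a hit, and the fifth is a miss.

Answer: MHMHMMMM

Derivation:
FIFO simulation (capacity=2):
  1. access dog: MISS. Cache (old->new): [dog]
  2. access dog: HIT. Cache (old->new): [dog]
  3. access bat: MISS. Cache (old->new): [dog bat]
  4. access dog: HIT. Cache (old->new): [dog bat]
  5. access ant: MISS, evict dog. Cache (old->new): [bat ant]
  6. access jay: MISS, evict bat. Cache (old->new): [ant jay]
  7. access bat: MISS, evict ant. Cache (old->new): [jay bat]
  8. access ant: MISS, evict jay. Cache (old->new): [bat ant]
Total: 2 hits, 6 misses, 4 evictions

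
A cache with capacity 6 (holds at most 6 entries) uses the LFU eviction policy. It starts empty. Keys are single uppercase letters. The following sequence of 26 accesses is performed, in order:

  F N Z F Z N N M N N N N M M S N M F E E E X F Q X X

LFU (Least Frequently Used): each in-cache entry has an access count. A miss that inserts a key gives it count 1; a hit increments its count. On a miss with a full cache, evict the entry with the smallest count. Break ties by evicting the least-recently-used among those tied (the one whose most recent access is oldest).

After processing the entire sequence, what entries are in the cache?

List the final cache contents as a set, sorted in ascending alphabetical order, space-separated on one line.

Answer: E F M N X Z

Derivation:
LFU simulation (capacity=6):
  1. access F: MISS. Cache: [F(c=1)]
  2. access N: MISS. Cache: [F(c=1) N(c=1)]
  3. access Z: MISS. Cache: [F(c=1) N(c=1) Z(c=1)]
  4. access F: HIT, count now 2. Cache: [N(c=1) Z(c=1) F(c=2)]
  5. access Z: HIT, count now 2. Cache: [N(c=1) F(c=2) Z(c=2)]
  6. access N: HIT, count now 2. Cache: [F(c=2) Z(c=2) N(c=2)]
  7. access N: HIT, count now 3. Cache: [F(c=2) Z(c=2) N(c=3)]
  8. access M: MISS. Cache: [M(c=1) F(c=2) Z(c=2) N(c=3)]
  9. access N: HIT, count now 4. Cache: [M(c=1) F(c=2) Z(c=2) N(c=4)]
  10. access N: HIT, count now 5. Cache: [M(c=1) F(c=2) Z(c=2) N(c=5)]
  11. access N: HIT, count now 6. Cache: [M(c=1) F(c=2) Z(c=2) N(c=6)]
  12. access N: HIT, count now 7. Cache: [M(c=1) F(c=2) Z(c=2) N(c=7)]
  13. access M: HIT, count now 2. Cache: [F(c=2) Z(c=2) M(c=2) N(c=7)]
  14. access M: HIT, count now 3. Cache: [F(c=2) Z(c=2) M(c=3) N(c=7)]
  15. access S: MISS. Cache: [S(c=1) F(c=2) Z(c=2) M(c=3) N(c=7)]
  16. access N: HIT, count now 8. Cache: [S(c=1) F(c=2) Z(c=2) M(c=3) N(c=8)]
  17. access M: HIT, count now 4. Cache: [S(c=1) F(c=2) Z(c=2) M(c=4) N(c=8)]
  18. access F: HIT, count now 3. Cache: [S(c=1) Z(c=2) F(c=3) M(c=4) N(c=8)]
  19. access E: MISS. Cache: [S(c=1) E(c=1) Z(c=2) F(c=3) M(c=4) N(c=8)]
  20. access E: HIT, count now 2. Cache: [S(c=1) Z(c=2) E(c=2) F(c=3) M(c=4) N(c=8)]
  21. access E: HIT, count now 3. Cache: [S(c=1) Z(c=2) F(c=3) E(c=3) M(c=4) N(c=8)]
  22. access X: MISS, evict S(c=1). Cache: [X(c=1) Z(c=2) F(c=3) E(c=3) M(c=4) N(c=8)]
  23. access F: HIT, count now 4. Cache: [X(c=1) Z(c=2) E(c=3) M(c=4) F(c=4) N(c=8)]
  24. access Q: MISS, evict X(c=1). Cache: [Q(c=1) Z(c=2) E(c=3) M(c=4) F(c=4) N(c=8)]
  25. access X: MISS, evict Q(c=1). Cache: [X(c=1) Z(c=2) E(c=3) M(c=4) F(c=4) N(c=8)]
  26. access X: HIT, count now 2. Cache: [Z(c=2) X(c=2) E(c=3) M(c=4) F(c=4) N(c=8)]
Total: 17 hits, 9 misses, 3 evictions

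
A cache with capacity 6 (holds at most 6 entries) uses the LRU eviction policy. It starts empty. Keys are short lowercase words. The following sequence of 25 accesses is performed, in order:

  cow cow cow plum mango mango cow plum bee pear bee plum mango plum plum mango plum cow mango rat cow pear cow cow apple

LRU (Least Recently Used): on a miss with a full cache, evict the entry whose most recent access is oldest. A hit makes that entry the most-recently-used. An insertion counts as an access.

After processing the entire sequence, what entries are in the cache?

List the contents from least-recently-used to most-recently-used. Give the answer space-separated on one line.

Answer: plum mango rat pear cow apple

Derivation:
LRU simulation (capacity=6):
  1. access cow: MISS. Cache (LRU->MRU): [cow]
  2. access cow: HIT. Cache (LRU->MRU): [cow]
  3. access cow: HIT. Cache (LRU->MRU): [cow]
  4. access plum: MISS. Cache (LRU->MRU): [cow plum]
  5. access mango: MISS. Cache (LRU->MRU): [cow plum mango]
  6. access mango: HIT. Cache (LRU->MRU): [cow plum mango]
  7. access cow: HIT. Cache (LRU->MRU): [plum mango cow]
  8. access plum: HIT. Cache (LRU->MRU): [mango cow plum]
  9. access bee: MISS. Cache (LRU->MRU): [mango cow plum bee]
  10. access pear: MISS. Cache (LRU->MRU): [mango cow plum bee pear]
  11. access bee: HIT. Cache (LRU->MRU): [mango cow plum pear bee]
  12. access plum: HIT. Cache (LRU->MRU): [mango cow pear bee plum]
  13. access mango: HIT. Cache (LRU->MRU): [cow pear bee plum mango]
  14. access plum: HIT. Cache (LRU->MRU): [cow pear bee mango plum]
  15. access plum: HIT. Cache (LRU->MRU): [cow pear bee mango plum]
  16. access mango: HIT. Cache (LRU->MRU): [cow pear bee plum mango]
  17. access plum: HIT. Cache (LRU->MRU): [cow pear bee mango plum]
  18. access cow: HIT. Cache (LRU->MRU): [pear bee mango plum cow]
  19. access mango: HIT. Cache (LRU->MRU): [pear bee plum cow mango]
  20. access rat: MISS. Cache (LRU->MRU): [pear bee plum cow mango rat]
  21. access cow: HIT. Cache (LRU->MRU): [pear bee plum mango rat cow]
  22. access pear: HIT. Cache (LRU->MRU): [bee plum mango rat cow pear]
  23. access cow: HIT. Cache (LRU->MRU): [bee plum mango rat pear cow]
  24. access cow: HIT. Cache (LRU->MRU): [bee plum mango rat pear cow]
  25. access apple: MISS, evict bee. Cache (LRU->MRU): [plum mango rat pear cow apple]
Total: 18 hits, 7 misses, 1 evictions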